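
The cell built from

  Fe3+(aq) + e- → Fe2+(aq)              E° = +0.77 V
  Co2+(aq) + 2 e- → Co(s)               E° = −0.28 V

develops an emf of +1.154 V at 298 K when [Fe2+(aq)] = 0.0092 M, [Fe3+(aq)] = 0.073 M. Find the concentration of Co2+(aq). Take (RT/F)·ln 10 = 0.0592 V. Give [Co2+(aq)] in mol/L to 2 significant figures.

Fe³⁺/Fe²⁺ is the cathode (higher E°); E°cell = +0.77 − (−0.28) = +1.05 V with n = 2.
Rearranging E = E° − (0.0592/n)·log Q gives log Q = 2(+1.05 − (+1.154))/0.0592 = −3.514.
Balancing electrons gives 2 Fe3+(aq) + Co(s) → 2 Fe2+(aq) + Co2+(aq); thus Q = ([Fe2+(aq)]^2·[Co2+(aq)]) / [Fe3+(aq)]^2.
Isolating [Co2+(aq)] in Q = 10^{−3.514} yields log [Co2+(aq)] = −1.715, i.e. 0.019 M.

0.019 M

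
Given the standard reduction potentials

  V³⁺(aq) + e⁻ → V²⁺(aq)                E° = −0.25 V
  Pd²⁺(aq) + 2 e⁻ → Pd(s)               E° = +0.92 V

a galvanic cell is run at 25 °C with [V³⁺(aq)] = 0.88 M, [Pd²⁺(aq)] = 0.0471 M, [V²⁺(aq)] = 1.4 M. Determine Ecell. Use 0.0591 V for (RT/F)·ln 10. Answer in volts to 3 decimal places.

Since E°(Pd²⁺/Pd) > E°(V³⁺/V²⁺), Pd²⁺/Pd serves as the cathode.
The standard potential is +0.92 − (−0.25) = +1.17 V and the balanced reaction transfers n = 2 electrons.
For the overall reaction Pd²⁺(aq) + 2 V²⁺(aq) → Pd(s) + 2 V³⁺(aq), Q = [V³⁺(aq)]^2 / ([Pd²⁺(aq)]·[V²⁺(aq)]^2) = 8.39, giving log Q = 0.924.
E = E° − (0.0591/n)·log Q = +1.17 − (0.0591/2)(0.924) = +1.143 V.

+1.143 V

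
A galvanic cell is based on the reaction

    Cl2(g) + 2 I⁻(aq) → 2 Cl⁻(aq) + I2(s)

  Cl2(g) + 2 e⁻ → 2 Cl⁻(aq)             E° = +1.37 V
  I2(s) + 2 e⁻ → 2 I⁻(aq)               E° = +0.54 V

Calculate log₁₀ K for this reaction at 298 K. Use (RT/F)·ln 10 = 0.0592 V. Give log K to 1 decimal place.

log K = 28.0

The Cl₂/Cl⁻ couple is reduced (cathode); E°cell = +1.37 − (+0.54) = +0.83 V with n = 2.
At equilibrium E = 0, so log K = nE°cell / 0.0592 = (2)(+0.83) / 0.0592 = 28.0.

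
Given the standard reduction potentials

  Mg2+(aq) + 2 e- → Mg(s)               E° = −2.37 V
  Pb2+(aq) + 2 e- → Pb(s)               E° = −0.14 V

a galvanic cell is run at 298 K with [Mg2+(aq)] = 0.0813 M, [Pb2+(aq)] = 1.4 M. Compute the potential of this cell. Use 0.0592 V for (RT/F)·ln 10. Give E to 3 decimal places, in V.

+2.267 V

Pb²⁺/Pb is reduced (cathode, E° = −0.14 V) and Mg²⁺/Mg is oxidized (anode).
E°cell = −0.14 − (−2.37) = +2.23 V, with n = 2 electrons transferred.
The balanced reaction is Pb2+(aq) + Mg(s) → Pb(s) + Mg2+(aq), so Q = [Mg2+(aq)] / [Pb2+(aq)] = 0.0581 and log Q = −1.236.
By the Nernst equation, E = +2.23 − (0.0592/2)·(−1.236) = +2.267 V.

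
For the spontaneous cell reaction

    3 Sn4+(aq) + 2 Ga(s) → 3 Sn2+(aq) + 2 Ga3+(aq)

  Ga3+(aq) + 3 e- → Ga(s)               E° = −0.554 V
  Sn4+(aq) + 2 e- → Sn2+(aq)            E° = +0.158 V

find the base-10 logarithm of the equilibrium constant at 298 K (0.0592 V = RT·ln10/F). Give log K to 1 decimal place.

log K = 72.2

The Sn⁴⁺/Sn²⁺ couple is reduced (cathode); E°cell = +0.158 − (−0.554) = +0.712 V with n = 6.
At equilibrium E = 0, so log K = nE°cell / 0.0592 = (6)(+0.712) / 0.0592 = 72.2.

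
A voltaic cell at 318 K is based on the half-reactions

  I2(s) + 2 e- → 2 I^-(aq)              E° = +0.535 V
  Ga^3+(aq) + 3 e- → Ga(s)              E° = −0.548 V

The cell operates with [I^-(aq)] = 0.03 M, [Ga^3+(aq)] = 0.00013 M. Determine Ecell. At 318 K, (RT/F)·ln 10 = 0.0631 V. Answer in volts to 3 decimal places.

The I₂/I⁻ couple has the more positive E°, so it is the cathode; Ga³⁺/Ga is the anode.
The standard potential is +0.535 − (−0.548) = +1.083 V and the balanced reaction transfers n = 6 electrons.
The balanced reaction is 3 I2(s) + 2 Ga(s) → 6 I^-(aq) + 2 Ga^3+(aq), so Q = [I^-(aq)]^6·[Ga^3+(aq)]^2 = 1.23×10^−17 and log Q = −16.909.
By the Nernst equation, E = +1.083 − (0.0631/6)·(−16.909) = +1.261 V.

+1.261 V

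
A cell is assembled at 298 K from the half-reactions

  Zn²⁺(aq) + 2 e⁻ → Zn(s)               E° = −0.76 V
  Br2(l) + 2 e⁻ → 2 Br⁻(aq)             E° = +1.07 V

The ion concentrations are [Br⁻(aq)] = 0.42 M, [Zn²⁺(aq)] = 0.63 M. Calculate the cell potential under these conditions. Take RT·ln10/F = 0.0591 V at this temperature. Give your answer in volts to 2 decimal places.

Since E°(Br₂/Br⁻) > E°(Zn²⁺/Zn), Br₂/Br⁻ serves as the cathode.
E°cell = +1.07 − (−0.76) = +1.83 V, with n = 2 electrons transferred.
The balanced reaction is Br2(l) + Zn(s) → 2 Br⁻(aq) + Zn²⁺(aq), so Q = [Br⁻(aq)]^2·[Zn²⁺(aq)] = 0.111 and log Q = −0.954.
Applying E = E° − (RT ln10/nF)·log Q gives +1.83 − (0.0591/2)(−0.954) = +1.86 V.

+1.86 V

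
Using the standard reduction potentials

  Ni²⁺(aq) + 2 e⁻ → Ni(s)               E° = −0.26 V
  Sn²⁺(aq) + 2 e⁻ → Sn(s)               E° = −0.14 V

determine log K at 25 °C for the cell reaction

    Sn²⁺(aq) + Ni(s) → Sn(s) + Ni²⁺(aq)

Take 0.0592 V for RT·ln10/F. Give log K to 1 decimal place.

log K = 4.1

The Sn²⁺/Sn couple is reduced (cathode); E°cell = −0.14 − (−0.26) = +0.12 V with n = 2.
At equilibrium E = 0, so log K = nE°cell / 0.0592 = (2)(+0.12) / 0.0592 = 4.1.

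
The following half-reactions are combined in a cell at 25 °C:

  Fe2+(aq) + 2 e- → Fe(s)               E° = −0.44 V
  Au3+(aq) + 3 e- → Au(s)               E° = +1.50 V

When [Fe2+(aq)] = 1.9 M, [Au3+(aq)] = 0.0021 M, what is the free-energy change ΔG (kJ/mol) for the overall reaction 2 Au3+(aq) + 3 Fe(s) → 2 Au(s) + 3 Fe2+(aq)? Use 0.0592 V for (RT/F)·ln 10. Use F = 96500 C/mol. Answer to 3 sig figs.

−1090 kJ/mol

E°cell = +1.50 − (−0.44) = +1.94 V; the balanced reaction transfers n = 6 electrons.
Q = [Fe2+(aq)]^3 / [Au3+(aq)]^2 = 1.56×10^6, so log Q = 6.192 and E = +1.94 − (0.0592/6)(6.192) = +1.8789 V.
Finally ΔG = −nFE = −(6)(96500 C/mol)(+1.8789 V) = −1090 kJ/mol.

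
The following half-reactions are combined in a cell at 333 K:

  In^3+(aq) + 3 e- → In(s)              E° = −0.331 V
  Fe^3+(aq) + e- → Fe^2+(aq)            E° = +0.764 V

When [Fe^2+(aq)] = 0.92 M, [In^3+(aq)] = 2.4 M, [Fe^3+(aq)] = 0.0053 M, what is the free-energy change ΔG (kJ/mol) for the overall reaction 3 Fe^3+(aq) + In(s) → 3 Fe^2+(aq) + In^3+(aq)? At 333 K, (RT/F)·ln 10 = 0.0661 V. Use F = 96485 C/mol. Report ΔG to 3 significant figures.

The standard cell potential is +0.764 − (−0.331) = +1.095 V, with n = 3 electrons in the balanced equation.
Here Q = ([Fe^2+(aq)]^3·[In^3+(aq)]) / [Fe^3+(aq)]^3 = 1.26×10^7 (log Q = 7.099), giving E = +1.095 − (0.0661/3)·(7.099) = +0.9386 V.
Then ΔG = −nFE = −3 × 96485 × +0.9386 J/mol = −272 kJ/mol.

−272 kJ/mol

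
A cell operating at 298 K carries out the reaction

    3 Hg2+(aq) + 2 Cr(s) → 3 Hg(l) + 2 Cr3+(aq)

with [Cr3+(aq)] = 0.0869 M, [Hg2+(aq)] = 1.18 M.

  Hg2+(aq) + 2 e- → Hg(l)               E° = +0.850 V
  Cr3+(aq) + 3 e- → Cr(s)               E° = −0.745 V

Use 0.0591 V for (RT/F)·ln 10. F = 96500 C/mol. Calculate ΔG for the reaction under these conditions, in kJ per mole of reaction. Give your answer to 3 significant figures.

−937 kJ/mol

E°cell = +0.850 − (−0.745) = +1.595 V; the balanced reaction transfers n = 6 electrons.
Here Q = [Cr3+(aq)]^2 / [Hg2+(aq)]^3 = 0.0046 (log Q = −2.338), giving E = +1.595 − (0.0591/6)·(−2.338) = +1.6180 V.
Then ΔG = −nFE = −6 × 96500 × +1.6180 J/mol = −937 kJ/mol.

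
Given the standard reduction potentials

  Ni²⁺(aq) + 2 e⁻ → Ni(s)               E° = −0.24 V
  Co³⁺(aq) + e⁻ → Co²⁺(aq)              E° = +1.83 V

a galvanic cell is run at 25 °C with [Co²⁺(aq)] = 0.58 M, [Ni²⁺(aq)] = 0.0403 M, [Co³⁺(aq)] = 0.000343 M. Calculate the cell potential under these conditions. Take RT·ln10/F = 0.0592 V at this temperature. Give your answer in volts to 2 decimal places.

+1.92 V

Co³⁺/Co²⁺ is reduced (cathode, E° = +1.83 V) and Ni²⁺/Ni is oxidized (anode).
E°cell = +1.83 − (−0.24) = +2.07 V, with n = 2 electrons transferred.
For the overall reaction 2 Co³⁺(aq) + Ni(s) → 2 Co²⁺(aq) + Ni²⁺(aq), Q = ([Co²⁺(aq)]^2·[Ni²⁺(aq)]) / [Co³⁺(aq)]^2 = 1.15×10^5, giving log Q = 5.062.
Applying E = E° − (RT ln10/nF)·log Q gives +2.07 − (0.0592/2)(5.062) = +1.92 V.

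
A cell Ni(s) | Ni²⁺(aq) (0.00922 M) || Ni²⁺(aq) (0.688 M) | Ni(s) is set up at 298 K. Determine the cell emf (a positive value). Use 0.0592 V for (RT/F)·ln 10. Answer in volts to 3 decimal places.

For a concentration cell E°cell = 0, since both electrodes use the same couple.
The compartment with the higher Ni²⁺(aq) concentration (0.688 M) acts as the cathode; ions are reduced there and produced at the dilute (0.00922 M) anode.
With n = 2, Ecell = −(0.0592/2)·log([dilute]/[conc]) = −(0.0592/2)·log(0.00922/0.688) = +0.055 V.

0.055 V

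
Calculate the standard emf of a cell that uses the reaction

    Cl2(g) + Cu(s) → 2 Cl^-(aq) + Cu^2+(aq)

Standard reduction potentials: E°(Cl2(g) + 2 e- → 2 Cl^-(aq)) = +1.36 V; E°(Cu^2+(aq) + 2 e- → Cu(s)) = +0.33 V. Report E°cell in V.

+1.03 V

Cl2(g) gains electrons, so the Cl₂/Cl⁻ couple is the cathode; the Cu²⁺/Cu couple is the anode.
E°cell = E°(cathode) − E°(anode) = +1.36 − (+0.33) = +1.03 V.
The positive value indicates the reaction is spontaneous as written.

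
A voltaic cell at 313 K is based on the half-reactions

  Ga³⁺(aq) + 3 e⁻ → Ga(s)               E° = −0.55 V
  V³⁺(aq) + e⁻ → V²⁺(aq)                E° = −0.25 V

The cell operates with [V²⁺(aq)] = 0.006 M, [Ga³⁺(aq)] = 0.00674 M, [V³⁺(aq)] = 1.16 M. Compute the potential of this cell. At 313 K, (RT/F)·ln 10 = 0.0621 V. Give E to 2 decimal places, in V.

Since E°(V³⁺/V²⁺) > E°(Ga³⁺/Ga), V³⁺/V²⁺ serves as the cathode.
The standard potential is −0.25 − (−0.55) = +0.30 V and the balanced reaction transfers n = 3 electrons.
Balancing gives 3 V³⁺(aq) + Ga(s) → 3 V²⁺(aq) + Ga³⁺(aq); hence Q = ([V²⁺(aq)]^3·[Ga³⁺(aq)]) / [V³⁺(aq)]^3 = 9.33×10^−10 (log Q = −9.030).
Applying E = E° − (RT ln10/nF)·log Q gives +0.30 − (0.0621/3)(−9.030) = +0.49 V.

+0.49 V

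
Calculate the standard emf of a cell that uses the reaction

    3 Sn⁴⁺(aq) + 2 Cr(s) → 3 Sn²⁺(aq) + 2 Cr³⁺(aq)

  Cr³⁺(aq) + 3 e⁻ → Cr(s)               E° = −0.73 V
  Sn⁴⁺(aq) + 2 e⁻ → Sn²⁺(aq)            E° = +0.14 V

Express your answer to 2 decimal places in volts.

+0.87 V

Sn⁴⁺(aq) gains electrons, so the Sn⁴⁺/Sn²⁺ couple is the cathode; the Cr³⁺/Cr couple is the anode.
E°cell = E°(cathode) − E°(anode) = +0.14 − (−0.73) = +0.87 V.
The positive value indicates the reaction is spontaneous as written.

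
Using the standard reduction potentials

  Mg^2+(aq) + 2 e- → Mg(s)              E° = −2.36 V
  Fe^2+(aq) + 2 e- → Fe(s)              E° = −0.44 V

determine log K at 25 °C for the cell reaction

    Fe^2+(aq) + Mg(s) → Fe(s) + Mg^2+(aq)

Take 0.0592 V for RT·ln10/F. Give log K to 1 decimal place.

log K = 64.9

The Fe²⁺/Fe couple is reduced (cathode); E°cell = −0.44 − (−2.36) = +1.92 V with n = 2.
At equilibrium E = 0, so log K = nE°cell / 0.0592 = (2)(+1.92) / 0.0592 = 64.9.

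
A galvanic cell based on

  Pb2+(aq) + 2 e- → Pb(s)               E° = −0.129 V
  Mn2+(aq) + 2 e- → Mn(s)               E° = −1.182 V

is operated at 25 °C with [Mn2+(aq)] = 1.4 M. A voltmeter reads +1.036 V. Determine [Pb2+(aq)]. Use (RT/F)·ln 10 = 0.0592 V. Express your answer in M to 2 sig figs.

0.37 M

The Pb²⁺/Pb couple has the larger reduction potential, so it is the cathode: E°cell = −0.129 − (−1.182) = +1.053 V and n = 2.
Rearranging E = E° − (0.0592/n)·log Q gives log Q = 2(+1.053 − (+1.036))/0.0592 = 0.574.
Balancing electrons gives Pb2+(aq) + Mn(s) → Pb(s) + Mn2+(aq); thus Q = [Mn2+(aq)] / [Pb2+(aq)].
Substituting the known concentrations and solving, log [Pb2+(aq)] = −0.428 and [Pb2+(aq)] = 0.37 M.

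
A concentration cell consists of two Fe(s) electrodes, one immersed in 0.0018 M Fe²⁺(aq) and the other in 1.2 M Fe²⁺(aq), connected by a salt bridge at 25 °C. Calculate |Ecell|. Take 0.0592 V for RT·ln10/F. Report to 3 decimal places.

0.084 V

For a concentration cell E°cell = 0, since both electrodes use the same couple.
The compartment with the higher Fe²⁺(aq) concentration (1.2 M) acts as the cathode; ions are reduced there and produced at the dilute (0.0018 M) anode.
With n = 2, Ecell = −(0.0592/2)·log([dilute]/[conc]) = −(0.0592/2)·log(0.0018/1.2) = +0.084 V.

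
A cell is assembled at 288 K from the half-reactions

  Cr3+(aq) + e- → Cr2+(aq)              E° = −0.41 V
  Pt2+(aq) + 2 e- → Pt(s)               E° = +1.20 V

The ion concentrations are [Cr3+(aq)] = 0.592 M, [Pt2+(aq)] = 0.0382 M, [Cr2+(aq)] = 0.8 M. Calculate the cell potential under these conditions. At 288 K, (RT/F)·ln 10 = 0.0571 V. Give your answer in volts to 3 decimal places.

The Pt²⁺/Pt couple has the more positive E°, so it is the cathode; Cr³⁺/Cr²⁺ is the anode.
E°cell = +1.20 − (−0.41) = +1.61 V, with n = 2 electrons transferred.
The balanced reaction is Pt2+(aq) + 2 Cr2+(aq) → Pt(s) + 2 Cr3+(aq), so Q = [Cr3+(aq)]^2 / ([Pt2+(aq)]·[Cr2+(aq)]^2) = 14.3 and log Q = 1.156.
E = E° − (0.0571/n)·log Q = +1.61 − (0.0571/2)(1.156) = +1.577 V.

+1.577 V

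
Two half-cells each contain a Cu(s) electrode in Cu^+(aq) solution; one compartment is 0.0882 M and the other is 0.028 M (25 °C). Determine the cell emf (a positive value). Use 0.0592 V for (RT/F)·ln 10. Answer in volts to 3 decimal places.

0.029 V

For a concentration cell E°cell = 0, since both electrodes use the same couple.
The compartment with the higher Cu^+(aq) concentration (0.0882 M) acts as the cathode; ions are reduced there and produced at the dilute (0.028 M) anode.
With n = 1, Ecell = −(0.0592/1)·log([dilute]/[conc]) = −(0.0592/1)·log(0.028/0.0882) = +0.029 V.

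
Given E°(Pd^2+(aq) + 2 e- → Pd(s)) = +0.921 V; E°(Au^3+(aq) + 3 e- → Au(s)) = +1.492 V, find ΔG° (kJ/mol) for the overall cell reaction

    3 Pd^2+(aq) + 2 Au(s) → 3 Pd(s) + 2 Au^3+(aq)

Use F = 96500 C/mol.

+331 kJ/mol

In the reaction as written Pd^2+(aq) is reduced, so the Pd²⁺/Pd couple is the cathode and Au³⁺/Au is the anode.
E°cell = +0.921 − (+1.492) = −0.571 V; balancing electrons gives n = 6.
ΔG° = −nFE°cell = −(6)(96500)(−0.571) J/mol = +331 kJ/mol.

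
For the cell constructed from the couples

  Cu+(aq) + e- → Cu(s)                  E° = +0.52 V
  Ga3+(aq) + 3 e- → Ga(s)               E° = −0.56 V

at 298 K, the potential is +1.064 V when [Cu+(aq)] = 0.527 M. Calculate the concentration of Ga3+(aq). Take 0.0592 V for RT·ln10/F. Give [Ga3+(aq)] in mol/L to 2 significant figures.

0.95 M

Cu⁺/Cu is the cathode (higher E°); E°cell = +0.52 − (−0.56) = +1.08 V with n = 3.
From the Nernst equation, log Q = n(E° − E)/0.0592 = 3·(+1.08 − (+1.064))/0.0592 = 0.811.
For 3 Cu+(aq) + Ga(s) → 3 Cu(s) + Ga3+(aq), the reaction quotient is Q = [Ga3+(aq)] / [Cu+(aq)]^3.
Substituting the known concentrations and solving, log [Ga3+(aq)] = −0.024 and [Ga3+(aq)] = 0.95 M.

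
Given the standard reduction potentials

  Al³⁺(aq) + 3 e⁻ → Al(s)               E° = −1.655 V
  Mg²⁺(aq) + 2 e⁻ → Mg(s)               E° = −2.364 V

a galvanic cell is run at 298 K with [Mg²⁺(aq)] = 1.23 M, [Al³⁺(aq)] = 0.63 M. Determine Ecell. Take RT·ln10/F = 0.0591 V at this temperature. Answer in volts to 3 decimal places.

+0.702 V

The Al³⁺/Al couple has the more positive E°, so it is the cathode; Mg²⁺/Mg is the anode.
E°cell = E°cat − E°an = −1.655 − (−2.364) = +0.709 V; n = 6.
For the overall reaction 2 Al³⁺(aq) + 3 Mg(s) → 2 Al(s) + 3 Mg²⁺(aq), Q = [Mg²⁺(aq)]^3 / [Al³⁺(aq)]^2 = 4.69, giving log Q = 0.671.
By the Nernst equation, E = +0.709 − (0.0591/6)·(0.671) = +0.702 V.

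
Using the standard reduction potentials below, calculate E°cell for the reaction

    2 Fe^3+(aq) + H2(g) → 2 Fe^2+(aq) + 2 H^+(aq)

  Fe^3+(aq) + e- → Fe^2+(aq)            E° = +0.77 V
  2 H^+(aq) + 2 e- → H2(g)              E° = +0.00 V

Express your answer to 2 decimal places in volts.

+0.77 V

In the reaction as written, Fe^3+(aq) is reduced (cathode) and H^+(aq) is produced by oxidation at the anode.
E°cell = E°(cathode) − E°(anode) = +0.77 − (+0.00) = +0.77 V.
The positive value indicates the reaction is spontaneous as written.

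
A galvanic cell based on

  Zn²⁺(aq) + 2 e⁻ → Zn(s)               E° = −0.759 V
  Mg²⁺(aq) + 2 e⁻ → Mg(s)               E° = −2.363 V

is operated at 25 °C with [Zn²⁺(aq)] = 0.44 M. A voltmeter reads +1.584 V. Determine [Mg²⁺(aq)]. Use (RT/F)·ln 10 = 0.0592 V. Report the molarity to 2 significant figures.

The Zn²⁺/Zn couple has the larger reduction potential, so it is the cathode: E°cell = −0.759 − (−2.363) = +1.604 V and n = 2.
Rearranging E = E° − (0.0592/n)·log Q gives log Q = 2(+1.604 − (+1.584))/0.0592 = 0.676.
The balanced reaction is Zn²⁺(aq) + Mg(s) → Zn(s) + Mg²⁺(aq), so Q = [Mg²⁺(aq)] / [Zn²⁺(aq)].
Substituting the known concentrations and solving, log [Mg²⁺(aq)] = 0.319 and [Mg²⁺(aq)] = 2.1 M.

2.1 M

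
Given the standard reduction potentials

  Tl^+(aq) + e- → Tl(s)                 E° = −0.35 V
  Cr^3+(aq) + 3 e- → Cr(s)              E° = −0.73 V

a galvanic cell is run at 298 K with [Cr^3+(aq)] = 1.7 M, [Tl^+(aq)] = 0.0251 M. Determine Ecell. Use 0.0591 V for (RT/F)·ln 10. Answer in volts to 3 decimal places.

Tl⁺/Tl is reduced (cathode, E° = −0.35 V) and Cr³⁺/Cr is oxidized (anode).
E°cell = −0.35 − (−0.73) = +0.38 V, with n = 3 electrons transferred.
For the overall reaction 3 Tl^+(aq) + Cr(s) → 3 Tl(s) + Cr^3+(aq), Q = [Cr^3+(aq)] / [Tl^+(aq)]^3 = 1.08×10^5, giving log Q = 5.031.
E = E° − (0.0591/n)·log Q = +0.38 − (0.0591/3)(5.031) = +0.281 V.

+0.281 V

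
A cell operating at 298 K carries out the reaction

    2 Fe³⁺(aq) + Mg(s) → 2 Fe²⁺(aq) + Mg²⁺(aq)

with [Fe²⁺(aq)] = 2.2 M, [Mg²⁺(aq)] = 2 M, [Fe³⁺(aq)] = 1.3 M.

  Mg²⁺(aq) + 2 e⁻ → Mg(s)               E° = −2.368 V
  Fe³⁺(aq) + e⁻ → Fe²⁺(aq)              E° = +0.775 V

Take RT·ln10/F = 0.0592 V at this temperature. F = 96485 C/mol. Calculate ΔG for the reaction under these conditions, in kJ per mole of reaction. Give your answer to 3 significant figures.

−602 kJ/mol

E°cell = +0.775 − (−2.368) = +3.143 V; the balanced reaction transfers n = 2 electrons.
Here Q = ([Fe²⁺(aq)]^2·[Mg²⁺(aq)]) / [Fe³⁺(aq)]^2 = 5.73 (log Q = 0.758), giving E = +3.143 − (0.0592/2)·(0.758) = +3.1206 V.
Finally ΔG = −nFE = −(2)(96485 C/mol)(+3.1206 V) = −602 kJ/mol.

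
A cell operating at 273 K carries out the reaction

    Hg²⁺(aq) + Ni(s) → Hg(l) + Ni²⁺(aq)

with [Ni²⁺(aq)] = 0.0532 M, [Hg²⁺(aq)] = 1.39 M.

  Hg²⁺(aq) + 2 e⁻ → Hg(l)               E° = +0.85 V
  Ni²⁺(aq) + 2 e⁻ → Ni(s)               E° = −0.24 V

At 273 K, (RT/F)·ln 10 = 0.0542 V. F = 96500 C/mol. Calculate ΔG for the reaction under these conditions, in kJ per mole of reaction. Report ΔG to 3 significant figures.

−218 kJ/mol

With Hg²⁺/Hg reduced at the cathode, E°cell = +0.85 − (−0.24) = +1.09 V and n = 2.
The reaction quotient is [Ni²⁺(aq)] / [Hg²⁺(aq)] = 0.0383; by Nernst, E = +1.09 − (0.0542/2)(−1.417) = +1.1284 V.
Then ΔG = −nFE = −2 × 96500 × +1.1284 J/mol = −218 kJ/mol.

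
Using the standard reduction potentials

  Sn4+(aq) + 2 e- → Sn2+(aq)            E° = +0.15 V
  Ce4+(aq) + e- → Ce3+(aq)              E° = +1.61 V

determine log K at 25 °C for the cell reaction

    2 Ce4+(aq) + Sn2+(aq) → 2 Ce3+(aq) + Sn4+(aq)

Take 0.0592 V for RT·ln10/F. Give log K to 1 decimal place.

The Ce⁴⁺/Ce³⁺ couple is reduced (cathode); E°cell = +1.61 − (+0.15) = +1.46 V with n = 2.
At equilibrium E = 0, so log K = nE°cell / 0.0592 = (2)(+1.46) / 0.0592 = 49.3.

log K = 49.3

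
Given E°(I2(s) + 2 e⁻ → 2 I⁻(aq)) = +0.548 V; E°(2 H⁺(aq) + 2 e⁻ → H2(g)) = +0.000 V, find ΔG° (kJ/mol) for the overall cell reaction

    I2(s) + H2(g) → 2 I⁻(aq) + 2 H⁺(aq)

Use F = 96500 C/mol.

In the reaction as written I2(s) is reduced, so the I₂/I⁻ couple is the cathode and 2H⁺/H₂ is the anode.
E°cell = +0.548 − (+0.000) = +0.548 V; balancing electrons gives n = 2.
ΔG° = −nFE°cell = −(2)(96500)(+0.548) J/mol = −106 kJ/mol.

−106 kJ/mol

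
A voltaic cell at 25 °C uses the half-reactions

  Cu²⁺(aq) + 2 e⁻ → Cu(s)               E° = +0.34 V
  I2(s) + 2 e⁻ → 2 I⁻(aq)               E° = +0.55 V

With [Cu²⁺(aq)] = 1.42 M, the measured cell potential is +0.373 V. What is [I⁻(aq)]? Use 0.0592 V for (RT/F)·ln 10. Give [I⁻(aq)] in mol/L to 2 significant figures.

0.0015 M

The I₂/I⁻ couple has the larger reduction potential, so it is the cathode: E°cell = +0.55 − (+0.34) = +0.21 V and n = 2.
From the Nernst equation, log Q = n(E° − E)/0.0592 = 2·(+0.21 − (+0.373))/0.0592 = −5.507.
For I2(s) + Cu(s) → 2 I⁻(aq) + Cu²⁺(aq), the reaction quotient is Q = [I⁻(aq)]^2·[Cu²⁺(aq)].
Substituting the known concentrations and solving, log [I⁻(aq)] = −2.830 and [I⁻(aq)] = 0.0015 M.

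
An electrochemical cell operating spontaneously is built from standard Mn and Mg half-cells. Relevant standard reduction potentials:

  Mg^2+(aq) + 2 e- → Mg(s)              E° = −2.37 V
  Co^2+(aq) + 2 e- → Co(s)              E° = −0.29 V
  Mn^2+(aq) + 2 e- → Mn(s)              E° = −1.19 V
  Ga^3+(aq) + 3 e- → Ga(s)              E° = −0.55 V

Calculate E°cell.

Of the two couples in this cell, the one with the more positive reduction potential is reduced at the cathode: here that is Mn²⁺/Mn (−1.19 V); Mg²⁺/Mg (−2.37 V) is the anode.
E°cell = E°(cathode) − E°(anode) = −1.19 − (−2.37) = +1.18 V.

+1.18 V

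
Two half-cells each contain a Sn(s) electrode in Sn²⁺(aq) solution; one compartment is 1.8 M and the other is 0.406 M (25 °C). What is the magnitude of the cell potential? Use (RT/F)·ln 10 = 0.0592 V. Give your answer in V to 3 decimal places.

0.019 V

For a concentration cell E°cell = 0, since both electrodes use the same couple.
The compartment with the higher Sn²⁺(aq) concentration (1.8 M) acts as the cathode; ions are reduced there and produced at the dilute (0.406 M) anode.
With n = 2, Ecell = −(0.0592/2)·log([dilute]/[conc]) = −(0.0592/2)·log(0.406/1.8) = +0.019 V.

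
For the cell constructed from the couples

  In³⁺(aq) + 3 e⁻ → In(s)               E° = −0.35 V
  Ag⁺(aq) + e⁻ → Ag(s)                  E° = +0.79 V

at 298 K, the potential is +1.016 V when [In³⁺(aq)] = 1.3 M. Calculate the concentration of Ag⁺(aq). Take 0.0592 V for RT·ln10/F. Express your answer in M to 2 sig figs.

0.0088 M

With Ag⁺/Ag at the cathode and In³⁺/In at the anode, E°cell = +0.79 − (−0.35) = +1.14 V (n = 3).
Rearranging E = E° − (0.0592/n)·log Q gives log Q = 3(+1.14 − (+1.016))/0.0592 = 6.284.
Balancing electrons gives 3 Ag⁺(aq) + In(s) → 3 Ag(s) + In³⁺(aq); thus Q = [In³⁺(aq)] / [Ag⁺(aq)]^3.
Isolating [Ag⁺(aq)] in Q = 10^{6.284} yields log [Ag⁺(aq)] = −2.057, i.e. 0.0088 M.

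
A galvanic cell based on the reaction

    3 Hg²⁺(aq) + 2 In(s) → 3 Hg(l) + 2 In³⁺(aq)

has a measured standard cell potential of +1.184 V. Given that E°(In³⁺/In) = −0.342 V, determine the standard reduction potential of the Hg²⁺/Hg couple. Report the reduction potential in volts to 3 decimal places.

+0.842 V

In the reaction as written the Hg²⁺/Hg couple is reduced (cathode) and In³⁺/In is oxidized (anode), so E°cell = E°(Hg²⁺/Hg) − E°(In³⁺/In).
E°(Hg²⁺/Hg) = E°cell + E°(anode) = +1.184 + (−0.342) = +0.842 V.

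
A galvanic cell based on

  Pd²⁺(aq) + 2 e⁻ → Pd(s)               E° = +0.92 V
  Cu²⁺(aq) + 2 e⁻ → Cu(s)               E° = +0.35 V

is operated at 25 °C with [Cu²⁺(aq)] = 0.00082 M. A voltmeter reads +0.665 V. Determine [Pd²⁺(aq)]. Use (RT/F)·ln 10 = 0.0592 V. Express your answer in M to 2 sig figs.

1.3 M

The Pd²⁺/Pd couple has the larger reduction potential, so it is the cathode: E°cell = +0.92 − (+0.35) = +0.57 V and n = 2.
Rearranging E = E° − (0.0592/n)·log Q gives log Q = 2(+0.57 − (+0.665))/0.0592 = −3.209.
The balanced reaction is Pd²⁺(aq) + Cu(s) → Pd(s) + Cu²⁺(aq), so Q = [Cu²⁺(aq)] / [Pd²⁺(aq)].
Substituting the known concentrations and solving, log [Pd²⁺(aq)] = 0.123 and [Pd²⁺(aq)] = 1.3 M.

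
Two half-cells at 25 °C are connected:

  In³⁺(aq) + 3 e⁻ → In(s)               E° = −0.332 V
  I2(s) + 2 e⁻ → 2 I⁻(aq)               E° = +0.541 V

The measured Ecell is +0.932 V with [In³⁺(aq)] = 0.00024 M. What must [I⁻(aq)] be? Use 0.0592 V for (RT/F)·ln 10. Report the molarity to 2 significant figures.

1.6 M

I₂/I⁻ is the cathode (higher E°); E°cell = +0.541 − (−0.332) = +0.873 V with n = 6.
Rearranging E = E° − (0.0592/n)·log Q gives log Q = 6(+0.873 − (+0.932))/0.0592 = −5.980.
The balanced reaction is 3 I2(s) + 2 In(s) → 6 I⁻(aq) + 2 In³⁺(aq), so Q = [I⁻(aq)]^6·[In³⁺(aq)]^2.
Substituting the known concentrations and solving, log [I⁻(aq)] = 0.210 and [I⁻(aq)] = 1.6 M.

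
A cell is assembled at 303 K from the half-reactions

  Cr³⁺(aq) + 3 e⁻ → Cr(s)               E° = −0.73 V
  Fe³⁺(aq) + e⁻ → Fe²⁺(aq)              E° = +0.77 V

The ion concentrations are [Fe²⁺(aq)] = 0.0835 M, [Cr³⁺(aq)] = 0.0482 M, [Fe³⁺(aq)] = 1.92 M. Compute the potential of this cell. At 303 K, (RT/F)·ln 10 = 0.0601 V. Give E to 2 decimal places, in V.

+1.61 V

Fe³⁺/Fe²⁺ is reduced (cathode, E° = +0.77 V) and Cr³⁺/Cr is oxidized (anode).
The standard potential is +0.77 − (−0.73) = +1.50 V and the balanced reaction transfers n = 3 electrons.
For the overall reaction 3 Fe³⁺(aq) + Cr(s) → 3 Fe²⁺(aq) + Cr³⁺(aq), Q = ([Fe²⁺(aq)]^3·[Cr³⁺(aq)]) / [Fe³⁺(aq)]^3 = 3.96×10^−6, giving log Q = −5.402.
Applying E = E° − (RT ln10/nF)·log Q gives +1.50 − (0.0601/3)(−5.402) = +1.61 V.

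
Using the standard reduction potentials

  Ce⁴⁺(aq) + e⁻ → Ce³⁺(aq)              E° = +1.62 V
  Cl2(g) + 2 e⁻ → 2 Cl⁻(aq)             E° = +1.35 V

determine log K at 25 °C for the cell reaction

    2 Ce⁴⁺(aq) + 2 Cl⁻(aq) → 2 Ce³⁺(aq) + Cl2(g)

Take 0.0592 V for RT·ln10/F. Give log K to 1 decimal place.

The Ce⁴⁺/Ce³⁺ couple is reduced (cathode); E°cell = +1.62 − (+1.35) = +0.27 V with n = 2.
At equilibrium E = 0, so log K = nE°cell / 0.0592 = (2)(+0.27) / 0.0592 = 9.1.

log K = 9.1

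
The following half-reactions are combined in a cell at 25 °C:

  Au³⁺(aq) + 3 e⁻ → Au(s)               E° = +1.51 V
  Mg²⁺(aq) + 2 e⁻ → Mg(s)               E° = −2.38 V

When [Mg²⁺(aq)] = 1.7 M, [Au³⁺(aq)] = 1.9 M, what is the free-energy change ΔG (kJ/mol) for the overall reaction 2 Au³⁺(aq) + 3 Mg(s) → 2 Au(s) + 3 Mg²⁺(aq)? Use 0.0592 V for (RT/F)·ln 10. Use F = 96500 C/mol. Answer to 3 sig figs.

With Au³⁺/Au reduced at the cathode, E°cell = +1.51 − (−2.38) = +3.89 V and n = 6.
The reaction quotient is [Mg²⁺(aq)]^3 / [Au³⁺(aq)]^2 = 1.36; by Nernst, E = +3.89 − (0.0592/6)(0.134) = +3.8887 V.
ΔG = −nFE = −(6)(96500)(+3.8887) J/mol = −2250 kJ/mol.

−2250 kJ/mol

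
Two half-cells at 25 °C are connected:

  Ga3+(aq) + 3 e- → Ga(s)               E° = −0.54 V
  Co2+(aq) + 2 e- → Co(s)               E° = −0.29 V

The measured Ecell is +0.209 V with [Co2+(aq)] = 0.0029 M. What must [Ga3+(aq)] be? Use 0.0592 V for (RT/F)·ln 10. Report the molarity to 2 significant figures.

With Co²⁺/Co at the cathode and Ga³⁺/Ga at the anode, E°cell = −0.29 − (−0.54) = +0.25 V (n = 6).
From the Nernst equation, log Q = n(E° − E)/0.0592 = 6·(+0.25 − (+0.209))/0.0592 = 4.155.
For 3 Co2+(aq) + 2 Ga(s) → 3 Co(s) + 2 Ga3+(aq), the reaction quotient is Q = [Ga3+(aq)]^2 / [Co2+(aq)]^3.
Substituting the known concentrations and solving, log [Ga3+(aq)] = −1.729 and [Ga3+(aq)] = 0.019 M.

0.019 M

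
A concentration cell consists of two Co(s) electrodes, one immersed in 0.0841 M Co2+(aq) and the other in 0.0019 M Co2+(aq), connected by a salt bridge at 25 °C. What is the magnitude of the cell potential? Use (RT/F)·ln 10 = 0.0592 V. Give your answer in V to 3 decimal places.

For a concentration cell E°cell = 0, since both electrodes use the same couple.
The compartment with the higher Co2+(aq) concentration (0.0841 M) acts as the cathode; ions are reduced there and produced at the dilute (0.0019 M) anode.
With n = 2, Ecell = −(0.0592/2)·log([dilute]/[conc]) = −(0.0592/2)·log(0.0019/0.0841) = +0.049 V.

0.049 V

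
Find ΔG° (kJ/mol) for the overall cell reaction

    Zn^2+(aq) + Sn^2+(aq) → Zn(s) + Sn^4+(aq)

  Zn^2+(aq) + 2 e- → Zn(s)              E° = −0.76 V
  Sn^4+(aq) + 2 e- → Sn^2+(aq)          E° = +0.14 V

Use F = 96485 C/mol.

+174 kJ/mol

In the reaction as written Zn^2+(aq) is reduced, so the Zn²⁺/Zn couple is the cathode and Sn⁴⁺/Sn²⁺ is the anode.
E°cell = −0.76 − (+0.14) = −0.90 V; balancing electrons gives n = 2.
ΔG° = −nFE°cell = −(2)(96485)(−0.90) J/mol = +174 kJ/mol.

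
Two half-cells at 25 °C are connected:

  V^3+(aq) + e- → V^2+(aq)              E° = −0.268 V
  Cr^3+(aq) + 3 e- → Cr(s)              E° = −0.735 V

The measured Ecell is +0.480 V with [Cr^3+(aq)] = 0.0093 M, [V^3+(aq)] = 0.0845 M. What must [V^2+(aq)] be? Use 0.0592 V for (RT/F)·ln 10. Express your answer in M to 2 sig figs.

The V³⁺/V²⁺ couple has the larger reduction potential, so it is the cathode: E°cell = −0.268 − (−0.735) = +0.467 V and n = 3.
Since E = E° − (0.0592/n)·log Q, log Q = n(E° − E)/0.0592 = −0.659.
Balancing electrons gives 3 V^3+(aq) + Cr(s) → 3 V^2+(aq) + Cr^3+(aq); thus Q = ([V^2+(aq)]^3·[Cr^3+(aq)]) / [V^3+(aq)]^3.
Solving for the unknown gives log [V^2+(aq)] = −0.616, so [V^2+(aq)] ≈ 0.24 M.

0.24 M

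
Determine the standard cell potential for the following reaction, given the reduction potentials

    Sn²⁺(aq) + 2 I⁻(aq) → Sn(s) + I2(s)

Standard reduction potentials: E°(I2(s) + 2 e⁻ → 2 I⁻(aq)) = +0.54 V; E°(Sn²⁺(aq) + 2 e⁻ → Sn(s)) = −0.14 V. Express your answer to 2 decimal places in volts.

In the reaction as written, Sn²⁺(aq) is reduced (cathode) and I2(s) is produced by oxidation at the anode.
E°cell = E°(cathode) − E°(anode) = −0.14 − (+0.54) = −0.68 V.
The negative E°cell means the reaction is non-spontaneous in the direction written.

−0.68 V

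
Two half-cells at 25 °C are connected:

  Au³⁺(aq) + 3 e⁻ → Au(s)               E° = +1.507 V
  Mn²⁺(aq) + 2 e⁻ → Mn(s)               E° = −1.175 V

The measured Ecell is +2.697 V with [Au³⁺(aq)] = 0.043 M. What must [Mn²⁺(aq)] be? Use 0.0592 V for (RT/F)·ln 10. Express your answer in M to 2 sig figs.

0.038 M

Au³⁺/Au is the cathode (higher E°); E°cell = +1.507 − (−1.175) = +2.682 V with n = 6.
From the Nernst equation, log Q = n(E° − E)/0.0592 = 6·(+2.682 − (+2.697))/0.0592 = −1.520.
Balancing electrons gives 2 Au³⁺(aq) + 3 Mn(s) → 2 Au(s) + 3 Mn²⁺(aq); thus Q = [Mn²⁺(aq)]^3 / [Au³⁺(aq)]^2.
Substituting the known concentrations and solving, log [Mn²⁺(aq)] = −1.418 and [Mn²⁺(aq)] = 0.038 M.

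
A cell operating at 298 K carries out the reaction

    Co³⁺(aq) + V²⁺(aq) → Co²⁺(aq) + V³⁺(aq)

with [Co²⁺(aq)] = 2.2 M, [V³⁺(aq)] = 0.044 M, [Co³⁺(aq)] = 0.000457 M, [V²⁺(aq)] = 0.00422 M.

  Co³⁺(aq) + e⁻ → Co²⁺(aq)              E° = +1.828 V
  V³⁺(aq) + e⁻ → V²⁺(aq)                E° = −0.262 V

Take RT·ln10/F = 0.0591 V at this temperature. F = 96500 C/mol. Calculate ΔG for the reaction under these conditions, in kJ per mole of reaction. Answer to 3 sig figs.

E°cell = +1.828 − (−0.262) = +2.090 V; the balanced reaction transfers n = 1 electron.
The reaction quotient is ([Co²⁺(aq)]·[V³⁺(aq)]) / ([Co³⁺(aq)]·[V²⁺(aq)]) = 5.02×10^4; by Nernst, E = +2.090 − (0.0591/1)(4.701) = +1.8122 V.
Then ΔG = −nFE = −1 × 96500 × +1.8122 J/mol = −175 kJ/mol.

−175 kJ/mol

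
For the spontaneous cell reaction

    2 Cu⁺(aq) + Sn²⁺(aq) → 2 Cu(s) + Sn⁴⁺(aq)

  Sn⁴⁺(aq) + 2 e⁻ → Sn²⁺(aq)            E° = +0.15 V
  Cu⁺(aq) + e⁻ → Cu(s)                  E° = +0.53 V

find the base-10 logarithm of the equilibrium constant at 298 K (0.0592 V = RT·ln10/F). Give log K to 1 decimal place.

The Cu⁺/Cu couple is reduced (cathode); E°cell = +0.53 − (+0.15) = +0.38 V with n = 2.
At equilibrium E = 0, so log K = nE°cell / 0.0592 = (2)(+0.38) / 0.0592 = 12.8.

log K = 12.8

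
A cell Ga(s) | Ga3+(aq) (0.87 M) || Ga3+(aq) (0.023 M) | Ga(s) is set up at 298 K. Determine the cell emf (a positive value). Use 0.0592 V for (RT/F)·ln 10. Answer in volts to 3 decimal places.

0.031 V

For a concentration cell E°cell = 0, since both electrodes use the same couple.
The compartment with the higher Ga3+(aq) concentration (0.87 M) acts as the cathode; ions are reduced there and produced at the dilute (0.023 M) anode.
With n = 3, Ecell = −(0.0592/3)·log([dilute]/[conc]) = −(0.0592/3)·log(0.023/0.87) = +0.031 V.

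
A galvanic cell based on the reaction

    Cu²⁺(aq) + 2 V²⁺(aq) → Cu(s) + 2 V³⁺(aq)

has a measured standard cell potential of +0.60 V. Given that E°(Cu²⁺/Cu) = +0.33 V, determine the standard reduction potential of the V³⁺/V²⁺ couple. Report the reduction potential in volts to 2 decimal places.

In the reaction as written the Cu²⁺/Cu couple is reduced (cathode) and V³⁺/V²⁺ is oxidized (anode), so E°cell = E°(Cu²⁺/Cu) − E°(V³⁺/V²⁺).
E°(V³⁺/V²⁺) = E°(cathode) − E°cell = +0.33 − (+0.60) = −0.27 V.

−0.27 V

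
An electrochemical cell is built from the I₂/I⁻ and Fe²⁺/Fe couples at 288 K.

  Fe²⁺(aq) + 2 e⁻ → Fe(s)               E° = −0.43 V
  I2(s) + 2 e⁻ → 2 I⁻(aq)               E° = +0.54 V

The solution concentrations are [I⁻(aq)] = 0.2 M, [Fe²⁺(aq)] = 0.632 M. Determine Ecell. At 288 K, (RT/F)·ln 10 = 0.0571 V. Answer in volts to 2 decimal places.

+1.02 V

The I₂/I⁻ couple has the more positive E°, so it is the cathode; Fe²⁺/Fe is the anode.
The standard potential is +0.54 − (−0.43) = +0.97 V and the balanced reaction transfers n = 2 electrons.
Balancing gives I2(s) + Fe(s) → 2 I⁻(aq) + Fe²⁺(aq); hence Q = [I⁻(aq)]^2·[Fe²⁺(aq)] = 0.0253 (log Q = −1.597).
Applying E = E° − (RT ln10/nF)·log Q gives +0.97 − (0.0571/2)(−1.597) = +1.02 V.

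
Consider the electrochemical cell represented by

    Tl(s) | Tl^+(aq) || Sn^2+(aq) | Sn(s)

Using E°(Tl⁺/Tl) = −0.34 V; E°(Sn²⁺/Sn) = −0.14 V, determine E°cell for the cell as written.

+0.20 V

By convention the left-hand electrode in cell notation is the anode (oxidation) and the right-hand electrode is the cathode (reduction).
E°cell = E°(right) − E°(left) = −0.14 − (−0.34) = +0.20 V.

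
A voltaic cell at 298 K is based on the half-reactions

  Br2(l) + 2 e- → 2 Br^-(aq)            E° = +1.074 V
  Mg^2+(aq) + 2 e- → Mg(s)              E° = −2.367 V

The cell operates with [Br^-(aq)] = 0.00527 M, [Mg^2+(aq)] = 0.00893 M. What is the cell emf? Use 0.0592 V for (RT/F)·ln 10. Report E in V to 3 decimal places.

+3.637 V

The Br₂/Br⁻ couple has the more positive E°, so it is the cathode; Mg²⁺/Mg is the anode.
E°cell = +1.074 − (−2.367) = +3.441 V, with n = 2 electrons transferred.
The balanced reaction is Br2(l) + Mg(s) → 2 Br^-(aq) + Mg^2+(aq), so Q = [Br^-(aq)]^2·[Mg^2+(aq)] = 2.48×10^−7 and log Q = −6.606.
E = E° − (0.0592/n)·log Q = +3.441 − (0.0592/2)(−6.606) = +3.637 V.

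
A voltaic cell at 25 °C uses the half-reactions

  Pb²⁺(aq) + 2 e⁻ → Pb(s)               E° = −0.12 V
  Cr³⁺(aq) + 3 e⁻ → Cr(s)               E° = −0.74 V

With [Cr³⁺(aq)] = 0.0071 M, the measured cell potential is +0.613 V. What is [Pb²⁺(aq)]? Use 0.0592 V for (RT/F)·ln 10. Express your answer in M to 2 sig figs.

Pb²⁺/Pb is the cathode (higher E°); E°cell = −0.12 − (−0.74) = +0.62 V with n = 6.
Rearranging E = E° − (0.0592/n)·log Q gives log Q = 6(+0.62 − (+0.613))/0.0592 = 0.709.
Balancing electrons gives 3 Pb²⁺(aq) + 2 Cr(s) → 3 Pb(s) + 2 Cr³⁺(aq); thus Q = [Cr³⁺(aq)]^2 / [Pb²⁺(aq)]^3.
Isolating [Pb²⁺(aq)] in Q = 10^{0.709} yields log [Pb²⁺(aq)] = −1.669, i.e. 0.021 M.

0.021 M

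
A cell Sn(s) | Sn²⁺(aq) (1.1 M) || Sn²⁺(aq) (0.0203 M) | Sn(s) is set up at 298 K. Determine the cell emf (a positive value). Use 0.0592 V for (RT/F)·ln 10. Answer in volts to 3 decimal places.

For a concentration cell E°cell = 0, since both electrodes use the same couple.
The compartment with the higher Sn²⁺(aq) concentration (1.1 M) acts as the cathode; ions are reduced there and produced at the dilute (0.0203 M) anode.
With n = 2, Ecell = −(0.0592/2)·log([dilute]/[conc]) = −(0.0592/2)·log(0.0203/1.1) = +0.051 V.

0.051 V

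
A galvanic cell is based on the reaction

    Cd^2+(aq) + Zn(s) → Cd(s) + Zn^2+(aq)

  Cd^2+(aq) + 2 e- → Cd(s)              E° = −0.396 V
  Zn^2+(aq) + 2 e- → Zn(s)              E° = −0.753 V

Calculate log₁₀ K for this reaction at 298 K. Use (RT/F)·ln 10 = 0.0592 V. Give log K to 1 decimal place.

The Cd²⁺/Cd couple is reduced (cathode); E°cell = −0.396 − (−0.753) = +0.357 V with n = 2.
At equilibrium E = 0, so log K = nE°cell / 0.0592 = (2)(+0.357) / 0.0592 = 12.1.

log K = 12.1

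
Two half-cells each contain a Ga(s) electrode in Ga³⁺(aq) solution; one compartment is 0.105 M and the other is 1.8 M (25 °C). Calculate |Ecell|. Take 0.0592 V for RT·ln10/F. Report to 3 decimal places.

0.024 V

For a concentration cell E°cell = 0, since both electrodes use the same couple.
The compartment with the higher Ga³⁺(aq) concentration (1.8 M) acts as the cathode; ions are reduced there and produced at the dilute (0.105 M) anode.
With n = 3, Ecell = −(0.0592/3)·log([dilute]/[conc]) = −(0.0592/3)·log(0.105/1.8) = +0.024 V.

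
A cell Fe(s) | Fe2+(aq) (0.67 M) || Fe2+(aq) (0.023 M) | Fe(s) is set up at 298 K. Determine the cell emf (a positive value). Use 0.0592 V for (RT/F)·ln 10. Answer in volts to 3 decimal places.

0.043 V

For a concentration cell E°cell = 0, since both electrodes use the same couple.
The compartment with the higher Fe2+(aq) concentration (0.67 M) acts as the cathode; ions are reduced there and produced at the dilute (0.023 M) anode.
With n = 2, Ecell = −(0.0592/2)·log([dilute]/[conc]) = −(0.0592/2)·log(0.023/0.67) = +0.043 V.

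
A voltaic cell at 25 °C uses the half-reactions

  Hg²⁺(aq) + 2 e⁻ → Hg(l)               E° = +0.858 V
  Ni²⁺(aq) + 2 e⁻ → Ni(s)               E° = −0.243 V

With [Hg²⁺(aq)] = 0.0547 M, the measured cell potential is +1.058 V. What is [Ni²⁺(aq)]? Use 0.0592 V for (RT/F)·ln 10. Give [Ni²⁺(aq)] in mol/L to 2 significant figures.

1.6 M

With Hg²⁺/Hg at the cathode and Ni²⁺/Ni at the anode, E°cell = +0.858 − (−0.243) = +1.101 V (n = 2).
Since E = E° − (0.0592/n)·log Q, log Q = n(E° − E)/0.0592 = 1.453.
Balancing electrons gives Hg²⁺(aq) + Ni(s) → Hg(l) + Ni²⁺(aq); thus Q = [Ni²⁺(aq)] / [Hg²⁺(aq)].
Solving for the unknown gives log [Ni²⁺(aq)] = 0.191, so [Ni²⁺(aq)] ≈ 1.6 M.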